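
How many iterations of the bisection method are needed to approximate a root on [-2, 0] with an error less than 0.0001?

We need (b-a)/2^n ≤ 0.0001
(0 - (-2))/2^n ≤ 0.0001
2/2^n ≤ 0.0001
2^n ≥ 20000
n ≥ log₂(20000) = 14.29
n ≥ 15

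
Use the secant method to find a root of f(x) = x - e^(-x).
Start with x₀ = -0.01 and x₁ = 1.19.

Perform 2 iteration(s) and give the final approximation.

f(x) = x - e^(-x)
x₀ = -0.01, x₁ = 1.19

Secant formula: x_{n+1} = x_n - f(x_n)(x_n - x_{n-1})/(f(x_n) - f(x_{n-1}))

Iteration 1:
  f(-0.010000) = -1.020050
  f(1.190000) = 0.885779
  x_2 = 1.190000 - 0.885779×(1.190000 - (-0.010000))/(0.885779 - (-1.020050))
       = 0.632272
Iteration 2:
  f(1.190000) = 0.885779
  f(0.632272) = 0.100889
  x_3 = 0.632272 - 0.100889×(0.632272 - 1.190000)/(0.100889 - 0.885779)
       = 0.560582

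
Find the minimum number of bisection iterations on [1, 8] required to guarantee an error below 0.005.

We need (b-a)/2^n ≤ 0.005
(8 - 1)/2^n ≤ 0.005
7/2^n ≤ 0.005
2^n ≥ 1400
n ≥ log₂(1400) = 10.45
n ≥ 11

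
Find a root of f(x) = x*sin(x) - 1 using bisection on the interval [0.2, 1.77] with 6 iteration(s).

f(x) = x*sin(x) - 1
Initial interval: [0.2, 1.77]

Iteration 1:
  c_1 = (0.200000 + 1.770000)/2 = 0.985000
  f(c_1) = f(0.985000) = -0.179227
  f(a) × f(c) ≥ 0, new interval: [0.985000, 1.770000]
Iteration 2:
  c_2 = (0.985000 + 1.770000)/2 = 1.377500
  f(c_2) = f(1.377500) = 0.351846
  f(a) × f(c) < 0, new interval: [0.985000, 1.377500]
Iteration 3:
  c_3 = (0.985000 + 1.377500)/2 = 1.181250
  f(c_3) = f(1.181250) = 0.092752
  f(a) × f(c) < 0, new interval: [0.985000, 1.181250]
Iteration 4:
  c_4 = (0.985000 + 1.181250)/2 = 1.083125
  f(c_4) = f(1.083125) = -0.043139
  f(a) × f(c) ≥ 0, new interval: [1.083125, 1.181250]
Iteration 5:
  c_5 = (1.083125 + 1.181250)/2 = 1.132187
  f(c_5) = f(1.132187) = 0.025018
  f(a) × f(c) < 0, new interval: [1.083125, 1.132187]
Iteration 6:
  c_6 = (1.083125 + 1.132187)/2 = 1.107656
  f(c_6) = f(1.107656) = -0.009031
  f(a) × f(c) ≥ 0, new interval: [1.107656, 1.132187]

After 6 iteration(s), the approximation is c_6 = 1.107656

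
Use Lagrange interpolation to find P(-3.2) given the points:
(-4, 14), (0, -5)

Lagrange interpolation formula:
P(x) = Σ yᵢ × Lᵢ(x)
where Lᵢ(x) = Π_{j≠i} (x - xⱼ)/(xᵢ - xⱼ)

L_0(-3.2) = (-3.2 - 0)/(-4 - 0) = 0.800000
L_1(-3.2) = (-3.2 - (-4))/(0 - (-4)) = 0.200000

P(-3.2) = 14×L_0(-3.2) + (-5)×L_1(-3.2)
P(-3.2) = 10.200000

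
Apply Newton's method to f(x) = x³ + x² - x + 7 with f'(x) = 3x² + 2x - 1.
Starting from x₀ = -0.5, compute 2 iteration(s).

f(x) = x³ + x² - x + 7
f'(x) = 3x² + 2x - 1
x₀ = -0.5

Newton-Raphson formula: x_{n+1} = x_n - f(x_n)/f'(x_n)

Iteration 1:
  f(-0.500000) = 7.625000
  f'(-0.500000) = -1.250000
  x_1 = -0.500000 - 7.625000/(-1.250000) = 5.600000
Iteration 2:
  f(5.600000) = 208.376000
  f'(5.600000) = 104.280000
  x_2 = 5.600000 - 208.376000/104.280000 = 3.601764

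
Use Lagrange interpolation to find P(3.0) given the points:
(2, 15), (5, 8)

Lagrange interpolation formula:
P(x) = Σ yᵢ × Lᵢ(x)
where Lᵢ(x) = Π_{j≠i} (x - xⱼ)/(xᵢ - xⱼ)

L_0(3.0) = (3.0 - 5)/(2 - 5) = 0.666667
L_1(3.0) = (3.0 - 2)/(5 - 2) = 0.333333

P(3.0) = 15×L_0(3.0) + 8×L_1(3.0)
P(3.0) = 12.666667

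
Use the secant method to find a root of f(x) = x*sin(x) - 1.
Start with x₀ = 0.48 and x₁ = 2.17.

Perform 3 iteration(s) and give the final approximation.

f(x) = x*sin(x) - 1
x₀ = 0.48, x₁ = 2.17

Secant formula: x_{n+1} = x_n - f(x_n)(x_n - x_{n-1})/(f(x_n) - f(x_{n-1}))

Iteration 1:
  f(0.480000) = -0.778346
  f(2.170000) = 0.791953
  x_2 = 2.170000 - 0.791953×(2.170000 - 0.480000)/(0.791953 - (-0.778346))
       = 1.317678
Iteration 2:
  f(2.170000) = 0.791953
  f(1.317678) = 0.275691
  x_3 = 1.317678 - 0.275691×(1.317678 - 2.170000)/(0.275691 - 0.791953)
       = 0.862525
Iteration 3:
  f(1.317678) = 0.275691
  f(0.862525) = -0.344923
  x_4 = 0.862525 - (-0.344923)×(0.862525 - 1.317678)/(-0.344923 - 0.275691)
       = 1.115488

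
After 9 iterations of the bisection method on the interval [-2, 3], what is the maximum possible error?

Bisection error bound: |error| ≤ (b-a)/2^n
|error| ≤ (3 - (-2))/2^9 = 5/2^9
|error| ≤ 0.0097656250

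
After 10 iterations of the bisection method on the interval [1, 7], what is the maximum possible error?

Bisection error bound: |error| ≤ (b-a)/2^n
|error| ≤ (7 - 1)/2^10 = 6/2^10
|error| ≤ 0.0058593750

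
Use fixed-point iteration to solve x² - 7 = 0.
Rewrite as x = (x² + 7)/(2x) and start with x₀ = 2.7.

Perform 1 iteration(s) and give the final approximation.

Equation: x² - 7 = 0
Fixed-point form: x = (x² + 7)/(2x)
x₀ = 2.7

x_1 = g(2.700000) = 2.646296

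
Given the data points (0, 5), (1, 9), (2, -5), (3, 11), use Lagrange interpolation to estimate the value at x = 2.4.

Lagrange interpolation formula:
P(x) = Σ yᵢ × Lᵢ(x)
where Lᵢ(x) = Π_{j≠i} (x - xⱼ)/(xᵢ - xⱼ)

L_0(2.4) = (2.4 - 1)/(0 - 1) × (2.4 - 2)/(0 - 2) × (2.4 - 3)/(0 - 3) = 0.056000
L_1(2.4) = (2.4 - 0)/(1 - 0) × (2.4 - 2)/(1 - 2) × (2.4 - 3)/(1 - 3) = -0.288000
L_2(2.4) = (2.4 - 0)/(2 - 0) × (2.4 - 1)/(2 - 1) × (2.4 - 3)/(2 - 3) = 1.008000
L_3(2.4) = (2.4 - 0)/(3 - 0) × (2.4 - 1)/(3 - 1) × (2.4 - 2)/(3 - 2) = 0.224000

P(2.4) = 5×L_0(2.4) + 9×L_1(2.4) + (-5)×L_2(2.4) + 11×L_3(2.4)
P(2.4) = -4.888000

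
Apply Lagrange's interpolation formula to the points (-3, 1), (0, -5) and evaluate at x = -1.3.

Lagrange interpolation formula:
P(x) = Σ yᵢ × Lᵢ(x)
where Lᵢ(x) = Π_{j≠i} (x - xⱼ)/(xᵢ - xⱼ)

L_0(-1.3) = (-1.3 - 0)/(-3 - 0) = 0.433333
L_1(-1.3) = (-1.3 - (-3))/(0 - (-3)) = 0.566667

P(-1.3) = 1×L_0(-1.3) + (-5)×L_1(-1.3)
P(-1.3) = -2.400000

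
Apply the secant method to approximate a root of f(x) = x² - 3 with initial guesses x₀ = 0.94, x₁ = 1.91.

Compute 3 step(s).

f(x) = x² - 3
x₀ = 0.94, x₁ = 1.91

Secant formula: x_{n+1} = x_n - f(x_n)(x_n - x_{n-1})/(f(x_n) - f(x_{n-1}))

Iteration 1:
  f(0.940000) = -2.116400
  f(1.910000) = 0.648100
  x_2 = 1.910000 - 0.648100×(1.910000 - 0.940000)/(0.648100 - (-2.116400))
       = 1.682596
Iteration 2:
  f(1.910000) = 0.648100
  f(1.682596) = -0.168869
  x_3 = 1.682596 - (-0.168869)×(1.682596 - 1.910000)/(-0.168869 - 0.648100)
       = 1.729601
Iteration 3:
  f(1.682596) = -0.168869
  f(1.729601) = -0.008480
  x_4 = 1.729601 - (-0.008480)×(1.729601 - 1.682596)/(-0.008480 - (-0.168869))
       = 1.732086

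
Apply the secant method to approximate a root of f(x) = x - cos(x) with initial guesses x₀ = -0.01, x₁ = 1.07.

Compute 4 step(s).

f(x) = x - cos(x)
x₀ = -0.01, x₁ = 1.07

Secant formula: x_{n+1} = x_n - f(x_n)(x_n - x_{n-1})/(f(x_n) - f(x_{n-1}))

Iteration 1:
  f(-0.010000) = -1.009950
  f(1.070000) = 0.589876
  x_2 = 1.070000 - 0.589876×(1.070000 - (-0.010000))/(0.589876 - (-1.009950))
       = 0.671790
Iteration 2:
  f(1.070000) = 0.589876
  f(0.671790) = -0.110918
  x_3 = 0.671790 - (-0.110918)×(0.671790 - 1.070000)/(-0.110918 - 0.589876)
       = 0.734817
Iteration 3:
  f(0.671790) = -0.110918
  f(0.734817) = -0.007136
  x_4 = 0.734817 - (-0.007136)×(0.734817 - 0.671790)/(-0.007136 - (-0.110918))
       = 0.739151
Iteration 4:
  f(0.734817) = -0.007136
  f(0.739151) = 0.000110
  x_5 = 0.739151 - 0.000110×(0.739151 - 0.734817)/(0.000110 - (-0.007136))
       = 0.739085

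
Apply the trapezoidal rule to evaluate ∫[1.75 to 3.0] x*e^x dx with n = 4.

f(x) = x*e^x
a = 1.75, b = 3.0, n = 4
h = (b - a)/n = 0.312500

Trapezoidal rule: (h/2)[f(x₀) + 2f(x₁) + 2f(x₂) + ... + f(xₙ)]

x_0 = 1.7500, f(x_0) = 10.070555, coefficient = 1
x_1 = 2.0625, f(x_1) = 16.222819, coefficient = 2
x_2 = 2.3750, f(x_2) = 25.533656, coefficient = 2
x_3 = 2.6875, f(x_3) = 39.492524, coefficient = 2
x_4 = 3.0000, f(x_4) = 60.256611, coefficient = 1

I ≈ (0.312500/2) × 232.825165 = 36.378932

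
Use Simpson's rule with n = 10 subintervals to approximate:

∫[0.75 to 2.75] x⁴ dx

f(x) = x⁴
a = 0.75, b = 2.75, n = 10
h = (b - a)/n = 0.200000

Simpson's rule: (h/3)[f(x₀) + 4f(x₁) + 2f(x₂) + ... + f(xₙ)]

x_0 = 0.7500, f(x_0) = 0.316406, coefficient = 1
x_1 = 0.9500, f(x_1) = 0.814506, coefficient = 4
x_2 = 1.1500, f(x_2) = 1.749006, coefficient = 2
x_3 = 1.3500, f(x_3) = 3.321506, coefficient = 4
x_4 = 1.5500, f(x_4) = 5.772006, coefficient = 2
x_5 = 1.7500, f(x_5) = 9.378906, coefficient = 4
x_6 = 1.9500, f(x_6) = 14.459006, coefficient = 2
x_7 = 2.1500, f(x_7) = 21.367506, coefficient = 4
x_8 = 2.3500, f(x_8) = 30.498006, coefficient = 2
x_9 = 2.5500, f(x_9) = 42.282506, coefficient = 4
x_10 = 2.7500, f(x_10) = 57.191406, coefficient = 1

I ≈ (0.200000/3) × 471.123587 = 31.408239
Exact value: 31.407813
Error: 0.000427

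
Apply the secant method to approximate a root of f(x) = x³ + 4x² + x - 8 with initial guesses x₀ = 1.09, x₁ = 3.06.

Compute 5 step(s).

f(x) = x³ + 4x² + x - 8
x₀ = 1.09, x₁ = 3.06

Secant formula: x_{n+1} = x_n - f(x_n)(x_n - x_{n-1})/(f(x_n) - f(x_{n-1}))

Iteration 1:
  f(1.090000) = -0.862571
  f(3.060000) = 61.167016
  x_2 = 3.060000 - 61.167016×(3.060000 - 1.090000)/(61.167016 - (-0.862571))
       = 1.117394
Iteration 2:
  f(3.060000) = 61.167016
  f(1.117394) = -0.493179
  x_3 = 1.117394 - (-0.493179)×(1.117394 - 3.060000)/(-0.493179 - 61.167016)
       = 1.132932
Iteration 3:
  f(1.117394) = -0.493179
  f(1.132932) = -0.278770
  x_4 = 1.132932 - (-0.278770)×(1.132932 - 1.117394)/(-0.278770 - (-0.493179))
       = 1.153134
Iteration 4:
  f(1.132932) = -0.278770
  f(1.153134) = 0.005345
  x_5 = 1.153134 - 0.005345×(1.153134 - 1.132932)/(0.005345 - (-0.278770))
       = 1.152754
Iteration 5:
  f(1.153134) = 0.005345
  f(1.152754) = -0.000056
  x_6 = 1.152754 - (-0.000056)×(1.152754 - 1.153134)/(-0.000056 - 0.005345)
       = 1.152758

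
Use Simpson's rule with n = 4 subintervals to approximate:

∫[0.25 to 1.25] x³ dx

f(x) = x³
a = 0.25, b = 1.25, n = 4
h = (b - a)/n = 0.250000

Simpson's rule: (h/3)[f(x₀) + 4f(x₁) + 2f(x₂) + ... + f(xₙ)]

x_0 = 0.2500, f(x_0) = 0.015625, coefficient = 1
x_1 = 0.5000, f(x_1) = 0.125000, coefficient = 4
x_2 = 0.7500, f(x_2) = 0.421875, coefficient = 2
x_3 = 1.0000, f(x_3) = 1.000000, coefficient = 4
x_4 = 1.2500, f(x_4) = 1.953125, coefficient = 1

I ≈ (0.250000/3) × 7.312500 = 0.609375
Exact value: 0.609375
Error: 0.000000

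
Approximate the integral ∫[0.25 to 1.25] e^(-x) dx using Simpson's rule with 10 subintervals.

f(x) = e^(-x)
a = 0.25, b = 1.25, n = 10
h = (b - a)/n = 0.100000

Simpson's rule: (h/3)[f(x₀) + 4f(x₁) + 2f(x₂) + ... + f(xₙ)]

x_0 = 0.2500, f(x_0) = 0.778801, coefficient = 1
x_1 = 0.3500, f(x_1) = 0.704688, coefficient = 4
x_2 = 0.4500, f(x_2) = 0.637628, coefficient = 2
x_3 = 0.5500, f(x_3) = 0.576950, coefficient = 4
x_4 = 0.6500, f(x_4) = 0.522046, coefficient = 2
x_5 = 0.7500, f(x_5) = 0.472367, coefficient = 4
x_6 = 0.8500, f(x_6) = 0.427415, coefficient = 2
x_7 = 0.9500, f(x_7) = 0.386741, coefficient = 4
x_8 = 1.0500, f(x_8) = 0.349938, coefficient = 2
x_9 = 1.1500, f(x_9) = 0.316637, coefficient = 4
x_10 = 1.2500, f(x_10) = 0.286505, coefficient = 1

I ≈ (0.100000/3) × 14.768888 = 0.492296
Exact value: 0.492296
Error: 0.000000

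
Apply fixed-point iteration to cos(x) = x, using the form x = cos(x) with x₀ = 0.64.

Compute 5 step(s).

Equation: cos(x) = x
Fixed-point form: x = cos(x)
x₀ = 0.64

x_1 = g(0.640000) = 0.802096
x_2 = g(0.802096) = 0.695202
x_3 = g(0.695202) = 0.767924
x_4 = g(0.767924) = 0.719354
x_5 = g(0.719354) = 0.752232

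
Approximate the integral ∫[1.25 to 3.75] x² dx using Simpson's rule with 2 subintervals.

f(x) = x²
a = 1.25, b = 3.75, n = 2
h = (b - a)/n = 1.250000

Simpson's rule: (h/3)[f(x₀) + 4f(x₁) + 2f(x₂) + ... + f(xₙ)]

x_0 = 1.2500, f(x_0) = 1.562500, coefficient = 1
x_1 = 2.5000, f(x_1) = 6.250000, coefficient = 4
x_2 = 3.7500, f(x_2) = 14.062500, coefficient = 1

I ≈ (1.250000/3) × 40.625000 = 16.927083
Exact value: 16.927083
Error: 0.000000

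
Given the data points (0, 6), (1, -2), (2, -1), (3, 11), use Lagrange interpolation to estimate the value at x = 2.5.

Lagrange interpolation formula:
P(x) = Σ yᵢ × Lᵢ(x)
where Lᵢ(x) = Π_{j≠i} (x - xⱼ)/(xᵢ - xⱼ)

L_0(2.5) = (2.5 - 1)/(0 - 1) × (2.5 - 2)/(0 - 2) × (2.5 - 3)/(0 - 3) = 0.062500
L_1(2.5) = (2.5 - 0)/(1 - 0) × (2.5 - 2)/(1 - 2) × (2.5 - 3)/(1 - 3) = -0.312500
L_2(2.5) = (2.5 - 0)/(2 - 0) × (2.5 - 1)/(2 - 1) × (2.5 - 3)/(2 - 3) = 0.937500
L_3(2.5) = (2.5 - 0)/(3 - 0) × (2.5 - 1)/(3 - 1) × (2.5 - 2)/(3 - 2) = 0.312500

P(2.5) = 6×L_0(2.5) + (-2)×L_1(2.5) + (-1)×L_2(2.5) + 11×L_3(2.5)
P(2.5) = 3.500000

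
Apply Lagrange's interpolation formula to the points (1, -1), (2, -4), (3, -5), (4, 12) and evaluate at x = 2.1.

Lagrange interpolation formula:
P(x) = Σ yᵢ × Lᵢ(x)
where Lᵢ(x) = Π_{j≠i} (x - xⱼ)/(xᵢ - xⱼ)

L_0(2.1) = (2.1 - 2)/(1 - 2) × (2.1 - 3)/(1 - 3) × (2.1 - 4)/(1 - 4) = -0.028500
L_1(2.1) = (2.1 - 1)/(2 - 1) × (2.1 - 3)/(2 - 3) × (2.1 - 4)/(2 - 4) = 0.940500
L_2(2.1) = (2.1 - 1)/(3 - 1) × (2.1 - 2)/(3 - 2) × (2.1 - 4)/(3 - 4) = 0.104500
L_3(2.1) = (2.1 - 1)/(4 - 1) × (2.1 - 2)/(4 - 2) × (2.1 - 3)/(4 - 3) = -0.016500

P(2.1) = (-1)×L_0(2.1) + (-4)×L_1(2.1) + (-5)×L_2(2.1) + 12×L_3(2.1)
P(2.1) = -4.454000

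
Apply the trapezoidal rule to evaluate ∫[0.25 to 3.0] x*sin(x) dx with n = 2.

f(x) = x*sin(x)
a = 0.25, b = 3.0, n = 2
h = (b - a)/n = 1.375000

Trapezoidal rule: (h/2)[f(x₀) + 2f(x₁) + 2f(x₂) + ... + f(xₙ)]

x_0 = 0.2500, f(x_0) = 0.061851, coefficient = 1
x_1 = 1.6250, f(x_1) = 1.622613, coefficient = 2
x_2 = 3.0000, f(x_2) = 0.423360, coefficient = 1

I ≈ (1.375000/2) × 3.730438 = 2.564676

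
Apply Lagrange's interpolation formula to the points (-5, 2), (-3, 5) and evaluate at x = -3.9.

Lagrange interpolation formula:
P(x) = Σ yᵢ × Lᵢ(x)
where Lᵢ(x) = Π_{j≠i} (x - xⱼ)/(xᵢ - xⱼ)

L_0(-3.9) = (-3.9 - (-3))/(-5 - (-3)) = 0.450000
L_1(-3.9) = (-3.9 - (-5))/(-3 - (-5)) = 0.550000

P(-3.9) = 2×L_0(-3.9) + 5×L_1(-3.9)
P(-3.9) = 3.650000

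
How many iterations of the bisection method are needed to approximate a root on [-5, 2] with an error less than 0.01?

We need (b-a)/2^n ≤ 0.01
(2 - (-5))/2^n ≤ 0.01
7/2^n ≤ 0.01
2^n ≥ 700
n ≥ log₂(700) = 9.45
n ≥ 10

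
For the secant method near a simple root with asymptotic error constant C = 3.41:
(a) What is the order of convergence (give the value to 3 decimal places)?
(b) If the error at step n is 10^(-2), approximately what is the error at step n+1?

(a) Secant method has superlinear convergence with order φ = (1+√5)/2 ≈ 1.618.
    This means |e_{n+1}| ≈ C|e_n|^1.618.

(b) With |e_n| = 10^(-2) and C = 3.41:
    |e_{n+1}| ≈ 3.41 × (10^(-2))^1.618 = 3.41 × 10^(-3.24)

(a) ≈ 1.618 (golden ratio); (b) |e_{n+1}| ≈ 1.980e-03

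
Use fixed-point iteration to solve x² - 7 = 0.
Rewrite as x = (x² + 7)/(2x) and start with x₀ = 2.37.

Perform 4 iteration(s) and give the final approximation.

Equation: x² - 7 = 0
Fixed-point form: x = (x² + 7)/(2x)
x₀ = 2.37

x_1 = g(2.370000) = 2.661793
x_2 = g(2.661793) = 2.645800
x_3 = g(2.645800) = 2.645751
x_4 = g(2.645751) = 2.645751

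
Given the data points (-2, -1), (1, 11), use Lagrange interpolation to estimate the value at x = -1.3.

Lagrange interpolation formula:
P(x) = Σ yᵢ × Lᵢ(x)
where Lᵢ(x) = Π_{j≠i} (x - xⱼ)/(xᵢ - xⱼ)

L_0(-1.3) = (-1.3 - 1)/(-2 - 1) = 0.766667
L_1(-1.3) = (-1.3 - (-2))/(1 - (-2)) = 0.233333

P(-1.3) = (-1)×L_0(-1.3) + 11×L_1(-1.3)
P(-1.3) = 1.800000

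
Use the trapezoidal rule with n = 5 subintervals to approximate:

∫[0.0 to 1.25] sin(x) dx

f(x) = sin(x)
a = 0.0, b = 1.25, n = 5
h = (b - a)/n = 0.250000

Trapezoidal rule: (h/2)[f(x₀) + 2f(x₁) + 2f(x₂) + ... + f(xₙ)]

x_0 = 0.0000, f(x_0) = 0.000000, coefficient = 1
x_1 = 0.2500, f(x_1) = 0.247404, coefficient = 2
x_2 = 0.5000, f(x_2) = 0.479426, coefficient = 2
x_3 = 0.7500, f(x_3) = 0.681639, coefficient = 2
x_4 = 1.0000, f(x_4) = 0.841471, coefficient = 2
x_5 = 1.2500, f(x_5) = 0.948985, coefficient = 1

I ≈ (0.250000/2) × 5.448863 = 0.681108
Exact value: 0.684678
Error: 0.003570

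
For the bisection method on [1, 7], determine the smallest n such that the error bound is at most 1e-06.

We need (b-a)/2^n ≤ 1e-06
(7 - 1)/2^n ≤ 1e-06
6/2^n ≤ 1e-06
2^n ≥ 6000000
n ≥ log₂(6000000) = 22.52
n ≥ 23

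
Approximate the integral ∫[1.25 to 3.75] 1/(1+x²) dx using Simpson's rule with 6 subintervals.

f(x) = 1/(1+x²)
a = 1.25, b = 3.75, n = 6
h = (b - a)/n = 0.416667

Simpson's rule: (h/3)[f(x₀) + 4f(x₁) + 2f(x₂) + ... + f(xₙ)]

x_0 = 1.2500, f(x_0) = 0.390244, coefficient = 1
x_1 = 1.6667, f(x_1) = 0.264706, coefficient = 4
x_2 = 2.0833, f(x_2) = 0.187256, coefficient = 2
x_3 = 2.5000, f(x_3) = 0.137931, coefficient = 4
x_4 = 2.9167, f(x_4) = 0.105186, coefficient = 2
x_5 = 3.3333, f(x_5) = 0.082569, coefficient = 4
x_6 = 3.7500, f(x_6) = 0.066390, coefficient = 1

I ≈ (0.416667/3) × 2.982342 = 0.414214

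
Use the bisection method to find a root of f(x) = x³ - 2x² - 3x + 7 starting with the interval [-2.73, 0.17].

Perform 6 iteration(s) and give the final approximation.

f(x) = x³ - 2x² - 3x + 7
Initial interval: [-2.73, 0.17]

Iteration 1:
  c_1 = (-2.730000 + 0.170000)/2 = -1.280000
  f(c_1) = f(-1.280000) = 5.466048
  f(a) × f(c) < 0, new interval: [-2.730000, -1.280000]
Iteration 2:
  c_2 = (-2.730000 + (-1.280000))/2 = -2.005000
  f(c_2) = f(-2.005000) = -3.085200
  f(a) × f(c) ≥ 0, new interval: [-2.005000, -1.280000]
Iteration 3:
  c_3 = (-2.005000 + (-1.280000))/2 = -1.642500
  f(c_3) = f(-1.642500) = 2.100741
  f(a) × f(c) < 0, new interval: [-2.005000, -1.642500]
Iteration 4:
  c_4 = (-2.005000 + (-1.642500))/2 = -1.823750
  f(c_4) = f(-1.823750) = -0.246787
  f(a) × f(c) ≥ 0, new interval: [-1.823750, -1.642500]
Iteration 5:
  c_5 = (-1.823750 + (-1.642500))/2 = -1.733125
  f(c_5) = f(-1.733125) = 0.986104
  f(a) × f(c) < 0, new interval: [-1.823750, -1.733125]
Iteration 6:
  c_6 = (-1.823750 + (-1.733125))/2 = -1.778437
  f(c_6) = f(-1.778437) = 0.384719
  f(a) × f(c) < 0, new interval: [-1.823750, -1.778437]

After 6 iteration(s), the approximation is c_6 = -1.778437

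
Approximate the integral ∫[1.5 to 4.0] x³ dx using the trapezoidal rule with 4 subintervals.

f(x) = x³
a = 1.5, b = 4.0, n = 4
h = (b - a)/n = 0.625000

Trapezoidal rule: (h/2)[f(x₀) + 2f(x₁) + 2f(x₂) + ... + f(xₙ)]

x_0 = 1.5000, f(x_0) = 3.375000, coefficient = 1
x_1 = 2.1250, f(x_1) = 9.595703, coefficient = 2
x_2 = 2.7500, f(x_2) = 20.796875, coefficient = 2
x_3 = 3.3750, f(x_3) = 38.443359, coefficient = 2
x_4 = 4.0000, f(x_4) = 64.000000, coefficient = 1

I ≈ (0.625000/2) × 205.046875 = 64.077148
Exact value: 62.734375
Error: 1.342773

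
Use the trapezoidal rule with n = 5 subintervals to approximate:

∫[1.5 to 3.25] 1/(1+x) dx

f(x) = 1/(1+x)
a = 1.5, b = 3.25, n = 5
h = (b - a)/n = 0.350000

Trapezoidal rule: (h/2)[f(x₀) + 2f(x₁) + 2f(x₂) + ... + f(xₙ)]

x_0 = 1.5000, f(x_0) = 0.400000, coefficient = 1
x_1 = 1.8500, f(x_1) = 0.350877, coefficient = 2
x_2 = 2.2000, f(x_2) = 0.312500, coefficient = 2
x_3 = 2.5500, f(x_3) = 0.281690, coefficient = 2
x_4 = 2.9000, f(x_4) = 0.256410, coefficient = 2
x_5 = 3.2500, f(x_5) = 0.235294, coefficient = 1

I ≈ (0.350000/2) × 3.038249 = 0.531694
Exact value: 0.530628
Error: 0.001065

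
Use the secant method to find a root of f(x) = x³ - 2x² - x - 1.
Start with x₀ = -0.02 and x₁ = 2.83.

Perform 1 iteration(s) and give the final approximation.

f(x) = x³ - 2x² - x - 1
x₀ = -0.02, x₁ = 2.83

Secant formula: x_{n+1} = x_n - f(x_n)(x_n - x_{n-1})/(f(x_n) - f(x_{n-1}))

Iteration 1:
  f(-0.020000) = -0.980808
  f(2.830000) = 2.817387
  x_2 = 2.830000 - 2.817387×(2.830000 - (-0.020000))/(2.817387 - (-0.980808))
       = 0.715956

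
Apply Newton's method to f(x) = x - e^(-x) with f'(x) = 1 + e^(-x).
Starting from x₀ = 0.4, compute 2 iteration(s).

f(x) = x - e^(-x)
f'(x) = 1 + e^(-x)
x₀ = 0.4

Newton-Raphson formula: x_{n+1} = x_n - f(x_n)/f'(x_n)

Iteration 1:
  f(0.400000) = -0.270320
  f'(0.400000) = 1.670320
  x_1 = 0.400000 - (-0.270320)/1.670320 = 0.561837
Iteration 2:
  f(0.561837) = -0.008323
  f'(0.561837) = 1.570161
  x_2 = 0.561837 - (-0.008323)/1.570161 = 0.567138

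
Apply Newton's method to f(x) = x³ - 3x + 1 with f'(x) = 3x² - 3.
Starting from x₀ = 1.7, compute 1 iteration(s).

f(x) = x³ - 3x + 1
f'(x) = 3x² - 3
x₀ = 1.7

Newton-Raphson formula: x_{n+1} = x_n - f(x_n)/f'(x_n)

Iteration 1:
  f(1.700000) = 0.813000
  f'(1.700000) = 5.670000
  x_1 = 1.700000 - 0.813000/5.670000 = 1.556614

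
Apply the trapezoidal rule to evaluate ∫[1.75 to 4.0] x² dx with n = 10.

f(x) = x²
a = 1.75, b = 4.0, n = 10
h = (b - a)/n = 0.225000

Trapezoidal rule: (h/2)[f(x₀) + 2f(x₁) + 2f(x₂) + ... + f(xₙ)]

x_0 = 1.7500, f(x_0) = 3.062500, coefficient = 1
x_1 = 1.9750, f(x_1) = 3.900625, coefficient = 2
x_2 = 2.2000, f(x_2) = 4.840000, coefficient = 2
x_3 = 2.4250, f(x_3) = 5.880625, coefficient = 2
x_4 = 2.6500, f(x_4) = 7.022500, coefficient = 2
x_5 = 2.8750, f(x_5) = 8.265625, coefficient = 2
x_6 = 3.1000, f(x_6) = 9.610000, coefficient = 2
x_7 = 3.3250, f(x_7) = 11.055625, coefficient = 2
x_8 = 3.5500, f(x_8) = 12.602500, coefficient = 2
x_9 = 3.7750, f(x_9) = 14.250625, coefficient = 2
x_10 = 4.0000, f(x_10) = 16.000000, coefficient = 1

I ≈ (0.225000/2) × 173.918750 = 19.565859
Exact value: 19.546875
Error: 0.018984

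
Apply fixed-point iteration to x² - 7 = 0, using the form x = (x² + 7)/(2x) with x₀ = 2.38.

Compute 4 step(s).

Equation: x² - 7 = 0
Fixed-point form: x = (x² + 7)/(2x)
x₀ = 2.38

x_1 = g(2.380000) = 2.660588
x_2 = g(2.660588) = 2.645793
x_3 = g(2.645793) = 2.645751
x_4 = g(2.645751) = 2.645751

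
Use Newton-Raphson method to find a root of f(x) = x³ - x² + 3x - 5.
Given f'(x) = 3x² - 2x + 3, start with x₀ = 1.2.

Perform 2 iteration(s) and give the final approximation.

f(x) = x³ - x² + 3x - 5
f'(x) = 3x² - 2x + 3
x₀ = 1.2

Newton-Raphson formula: x_{n+1} = x_n - f(x_n)/f'(x_n)

Iteration 1:
  f(1.200000) = -1.112000
  f'(1.200000) = 4.920000
  x_1 = 1.200000 - (-1.112000)/4.920000 = 1.426016
Iteration 2:
  f(1.426016) = 0.144362
  f'(1.426016) = 6.248535
  x_2 = 1.426016 - 0.144362/6.248535 = 1.402913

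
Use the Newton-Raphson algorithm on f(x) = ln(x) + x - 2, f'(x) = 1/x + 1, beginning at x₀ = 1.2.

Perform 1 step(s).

f(x) = ln(x) + x - 2
f'(x) = 1/x + 1
x₀ = 1.2

Newton-Raphson formula: x_{n+1} = x_n - f(x_n)/f'(x_n)

Iteration 1:
  f(1.200000) = -0.617678
  f'(1.200000) = 1.833333
  x_1 = 1.200000 - (-0.617678)/1.833333 = 1.536916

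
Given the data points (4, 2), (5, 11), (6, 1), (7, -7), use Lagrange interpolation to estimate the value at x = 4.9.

Lagrange interpolation formula:
P(x) = Σ yᵢ × Lᵢ(x)
where Lᵢ(x) = Π_{j≠i} (x - xⱼ)/(xᵢ - xⱼ)

L_0(4.9) = (4.9 - 5)/(4 - 5) × (4.9 - 6)/(4 - 6) × (4.9 - 7)/(4 - 7) = 0.038500
L_1(4.9) = (4.9 - 4)/(5 - 4) × (4.9 - 6)/(5 - 6) × (4.9 - 7)/(5 - 7) = 1.039500
L_2(4.9) = (4.9 - 4)/(6 - 4) × (4.9 - 5)/(6 - 5) × (4.9 - 7)/(6 - 7) = -0.094500
L_3(4.9) = (4.9 - 4)/(7 - 4) × (4.9 - 5)/(7 - 5) × (4.9 - 6)/(7 - 6) = 0.016500

P(4.9) = 2×L_0(4.9) + 11×L_1(4.9) + 1×L_2(4.9) + (-7)×L_3(4.9)
P(4.9) = 11.301500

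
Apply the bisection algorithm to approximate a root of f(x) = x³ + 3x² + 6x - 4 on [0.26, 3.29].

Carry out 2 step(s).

f(x) = x³ + 3x² + 6x - 4
Initial interval: [0.26, 3.29]

Iteration 1:
  c_1 = (0.260000 + 3.290000)/2 = 1.775000
  f(c_1) = f(1.775000) = 21.694234
  f(a) × f(c) < 0, new interval: [0.260000, 1.775000]
Iteration 2:
  c_2 = (0.260000 + 1.775000)/2 = 1.017500
  f(c_2) = f(1.017500) = 6.264343
  f(a) × f(c) < 0, new interval: [0.260000, 1.017500]

After 2 iteration(s), the approximation is c_2 = 1.017500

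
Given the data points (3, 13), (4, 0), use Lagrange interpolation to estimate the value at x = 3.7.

Lagrange interpolation formula:
P(x) = Σ yᵢ × Lᵢ(x)
where Lᵢ(x) = Π_{j≠i} (x - xⱼ)/(xᵢ - xⱼ)

L_0(3.7) = (3.7 - 4)/(3 - 4) = 0.300000
L_1(3.7) = (3.7 - 3)/(4 - 3) = 0.700000

P(3.7) = 13×L_0(3.7) + 0×L_1(3.7)
P(3.7) = 3.900000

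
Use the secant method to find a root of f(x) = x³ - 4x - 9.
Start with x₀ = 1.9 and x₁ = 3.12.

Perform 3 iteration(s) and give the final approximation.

f(x) = x³ - 4x - 9
x₀ = 1.9, x₁ = 3.12

Secant formula: x_{n+1} = x_n - f(x_n)(x_n - x_{n-1})/(f(x_n) - f(x_{n-1}))

Iteration 1:
  f(1.900000) = -9.741000
  f(3.120000) = 8.891328
  x_2 = 3.120000 - 8.891328×(3.120000 - 1.900000)/(8.891328 - (-9.741000))
       = 2.537817
Iteration 2:
  f(3.120000) = 8.891328
  f(2.537817) = -2.806416
  x_3 = 2.537817 - (-2.806416)×(2.537817 - 3.120000)/(-2.806416 - 8.891328)
       = 2.677489
Iteration 3:
  f(2.537817) = -2.806416
  f(2.677489) = -0.515175
  x_4 = 2.677489 - (-0.515175)×(2.677489 - 2.537817)/(-0.515175 - (-2.806416))
       = 2.708894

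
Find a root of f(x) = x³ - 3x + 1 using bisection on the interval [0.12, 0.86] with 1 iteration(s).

f(x) = x³ - 3x + 1
Initial interval: [0.12, 0.86]

Iteration 1:
  c_1 = (0.120000 + 0.860000)/2 = 0.490000
  f(c_1) = f(0.490000) = -0.352351
  f(a) × f(c) < 0, new interval: [0.120000, 0.490000]

After 1 iteration(s), the approximation is c_1 = 0.490000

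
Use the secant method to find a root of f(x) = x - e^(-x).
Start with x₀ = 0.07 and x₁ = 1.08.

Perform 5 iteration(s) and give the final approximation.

f(x) = x - e^(-x)
x₀ = 0.07, x₁ = 1.08

Secant formula: x_{n+1} = x_n - f(x_n)(x_n - x_{n-1})/(f(x_n) - f(x_{n-1}))

Iteration 1:
  f(0.070000) = -0.862394
  f(1.080000) = 0.740404
  x_2 = 1.080000 - 0.740404×(1.080000 - 0.070000)/(0.740404 - (-0.862394))
       = 0.613436
Iteration 2:
  f(1.080000) = 0.740404
  f(0.613436) = 0.071948
  x_3 = 0.613436 - 0.071948×(0.613436 - 1.080000)/(0.071948 - 0.740404)
       = 0.563218
Iteration 3:
  f(0.613436) = 0.071948
  f(0.563218) = -0.006156
  x_4 = 0.563218 - (-0.006156)×(0.563218 - 0.613436)/(-0.006156 - 0.071948)
       = 0.567176
Iteration 4:
  f(0.563218) = -0.006156
  f(0.567176) = 0.000051
  x_5 = 0.567176 - 0.000051×(0.567176 - 0.563218)/(0.000051 - (-0.006156))
       = 0.567143
Iteration 5:
  f(0.567176) = 0.000051
  f(0.567143) = 0.000000
  x_6 = 0.567143 - 0.000000×(0.567143 - 0.567176)/(0.000000 - 0.000051)
       = 0.567143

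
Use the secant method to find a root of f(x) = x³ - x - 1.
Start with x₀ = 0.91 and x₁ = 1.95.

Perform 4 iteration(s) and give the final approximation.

f(x) = x³ - x - 1
x₀ = 0.91, x₁ = 1.95

Secant formula: x_{n+1} = x_n - f(x_n)(x_n - x_{n-1})/(f(x_n) - f(x_{n-1}))

Iteration 1:
  f(0.910000) = -1.156429
  f(1.950000) = 4.464875
  x_2 = 1.950000 - 4.464875×(1.950000 - 0.910000)/(4.464875 - (-1.156429))
       = 1.123951
Iteration 2:
  f(1.950000) = 4.464875
  f(1.123951) = -0.704101
  x_3 = 1.123951 - (-0.704101)×(1.123951 - 1.950000)/(-0.704101 - 4.464875)
       = 1.236473
Iteration 3:
  f(1.123951) = -0.704101
  f(1.236473) = -0.346072
  x_4 = 1.236473 - (-0.346072)×(1.236473 - 1.123951)/(-0.346072 - (-0.704101))
       = 1.345237
Iteration 4:
  f(1.236473) = -0.346072
  f(1.345237) = 0.089187
  x_5 = 1.345237 - 0.089187×(1.345237 - 1.236473)/(0.089187 - (-0.346072))
       = 1.322950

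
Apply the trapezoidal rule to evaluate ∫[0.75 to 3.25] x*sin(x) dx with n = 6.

f(x) = x*sin(x)
a = 0.75, b = 3.25, n = 6
h = (b - a)/n = 0.416667

Trapezoidal rule: (h/2)[f(x₀) + 2f(x₁) + 2f(x₂) + ... + f(xₙ)]

x_0 = 0.7500, f(x_0) = 0.511229, coefficient = 1
x_1 = 1.1667, f(x_1) = 1.072686, coefficient = 2
x_2 = 1.5833, f(x_2) = 1.583209, coefficient = 2
x_3 = 2.0000, f(x_3) = 1.818595, coefficient = 2
x_4 = 2.4167, f(x_4) = 1.602443, coefficient = 2
x_5 = 2.8333, f(x_5) = 0.859635, coefficient = 2
x_6 = 3.2500, f(x_6) = -0.351634, coefficient = 1

I ≈ (0.416667/2) × 14.032730 = 2.923485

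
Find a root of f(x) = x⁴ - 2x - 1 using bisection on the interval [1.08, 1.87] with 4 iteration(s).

f(x) = x⁴ - 2x - 1
Initial interval: [1.08, 1.87]

Iteration 1:
  c_1 = (1.080000 + 1.870000)/2 = 1.475000
  f(c_1) = f(1.475000) = 0.783344
  f(a) × f(c) < 0, new interval: [1.080000, 1.475000]
Iteration 2:
  c_2 = (1.080000 + 1.475000)/2 = 1.277500
  f(c_2) = f(1.277500) = -0.891556
  f(a) × f(c) ≥ 0, new interval: [1.277500, 1.475000]
Iteration 3:
  c_3 = (1.277500 + 1.475000)/2 = 1.376250
  f(c_3) = f(1.376250) = -0.165021
  f(a) × f(c) ≥ 0, new interval: [1.376250, 1.475000]
Iteration 4:
  c_4 = (1.376250 + 1.475000)/2 = 1.425625
  f(c_4) = f(1.425625) = 0.279427
  f(a) × f(c) < 0, new interval: [1.376250, 1.425625]

After 4 iteration(s), the approximation is c_4 = 1.425625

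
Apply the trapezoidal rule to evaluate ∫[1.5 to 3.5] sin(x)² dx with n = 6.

f(x) = sin(x)²
a = 1.5, b = 3.5, n = 6
h = (b - a)/n = 0.333333

Trapezoidal rule: (h/2)[f(x₀) + 2f(x₁) + 2f(x₂) + ... + f(xₙ)]

x_0 = 1.5000, f(x_0) = 0.994996, coefficient = 1
x_1 = 1.8333, f(x_1) = 0.932643, coefficient = 2
x_2 = 2.1667, f(x_2) = 0.685022, coefficient = 2
x_3 = 2.5000, f(x_3) = 0.358169, coefficient = 2
x_4 = 2.8333, f(x_4) = 0.092052, coefficient = 2
x_5 = 3.1667, f(x_5) = 0.000629, coefficient = 2
x_6 = 3.5000, f(x_6) = 0.123049, coefficient = 1

I ≈ (0.333333/2) × 5.255074 = 0.875846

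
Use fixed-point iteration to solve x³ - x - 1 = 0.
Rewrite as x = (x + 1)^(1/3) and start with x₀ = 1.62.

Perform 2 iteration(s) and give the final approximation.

Equation: x³ - x - 1 = 0
Fixed-point form: x = (x + 1)^(1/3)
x₀ = 1.62

x_1 = g(1.620000) = 1.378586
x_2 = g(1.378586) = 1.334872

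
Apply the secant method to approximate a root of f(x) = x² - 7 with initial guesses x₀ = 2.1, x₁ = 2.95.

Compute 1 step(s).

f(x) = x² - 7
x₀ = 2.1, x₁ = 2.95

Secant formula: x_{n+1} = x_n - f(x_n)(x_n - x_{n-1})/(f(x_n) - f(x_{n-1}))

Iteration 1:
  f(2.100000) = -2.590000
  f(2.950000) = 1.702500
  x_2 = 2.950000 - 1.702500×(2.950000 - 2.100000)/(1.702500 - (-2.590000))
       = 2.612871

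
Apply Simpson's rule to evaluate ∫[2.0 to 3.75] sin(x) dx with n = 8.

f(x) = sin(x)
a = 2.0, b = 3.75, n = 8
h = (b - a)/n = 0.218750

Simpson's rule: (h/3)[f(x₀) + 4f(x₁) + 2f(x₂) + ... + f(xₙ)]

x_0 = 2.0000, f(x_0) = 0.909297, coefficient = 1
x_1 = 2.2188, f(x_1) = 0.797321, coefficient = 4
x_2 = 2.4375, f(x_2) = 0.647343, coefficient = 2
x_3 = 2.6562, f(x_3) = 0.466511, coefficient = 4
x_4 = 2.8750, f(x_4) = 0.263446, coefficient = 2
x_5 = 3.0938, f(x_5) = 0.047824, coefficient = 4
x_6 = 3.3125, f(x_6) = -0.170077, coefficient = 2
x_7 = 3.5312, f(x_7) = -0.379871, coefficient = 4
x_8 = 3.7500, f(x_8) = -0.571561, coefficient = 1

I ≈ (0.218750/3) × 5.546300 = 0.404418
Exact value: 0.404413
Error: 0.000005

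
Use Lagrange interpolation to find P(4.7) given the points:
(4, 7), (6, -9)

Lagrange interpolation formula:
P(x) = Σ yᵢ × Lᵢ(x)
where Lᵢ(x) = Π_{j≠i} (x - xⱼ)/(xᵢ - xⱼ)

L_0(4.7) = (4.7 - 6)/(4 - 6) = 0.650000
L_1(4.7) = (4.7 - 4)/(6 - 4) = 0.350000

P(4.7) = 7×L_0(4.7) + (-9)×L_1(4.7)
P(4.7) = 1.400000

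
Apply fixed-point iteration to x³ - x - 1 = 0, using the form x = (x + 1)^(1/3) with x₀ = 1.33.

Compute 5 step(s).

Equation: x³ - x - 1 = 0
Fixed-point form: x = (x + 1)^(1/3)
x₀ = 1.33

x_1 = g(1.330000) = 1.325721
x_2 = g(1.325721) = 1.324908
x_3 = g(1.324908) = 1.324754
x_4 = g(1.324754) = 1.324725
x_5 = g(1.324725) = 1.324719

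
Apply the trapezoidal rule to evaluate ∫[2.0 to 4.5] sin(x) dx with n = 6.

f(x) = sin(x)
a = 2.0, b = 4.5, n = 6
h = (b - a)/n = 0.416667

Trapezoidal rule: (h/2)[f(x₀) + 2f(x₁) + 2f(x₂) + ... + f(xₙ)]

x_0 = 2.0000, f(x_0) = 0.909297, coefficient = 1
x_1 = 2.4167, f(x_1) = 0.663080, coefficient = 2
x_2 = 2.8333, f(x_2) = 0.303400, coefficient = 2
x_3 = 3.2500, f(x_3) = -0.108195, coefficient = 2
x_4 = 3.6667, f(x_4) = -0.501277, coefficient = 2
x_5 = 4.0833, f(x_5) = -0.808584, coefficient = 2
x_6 = 4.5000, f(x_6) = -0.977530, coefficient = 1

I ≈ (0.416667/2) × -0.971383 = -0.202371
Exact value: -0.205351
Error: 0.002980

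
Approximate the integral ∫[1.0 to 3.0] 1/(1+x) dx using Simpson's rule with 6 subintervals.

f(x) = 1/(1+x)
a = 1.0, b = 3.0, n = 6
h = (b - a)/n = 0.333333

Simpson's rule: (h/3)[f(x₀) + 4f(x₁) + 2f(x₂) + ... + f(xₙ)]

x_0 = 1.0000, f(x_0) = 0.500000, coefficient = 1
x_1 = 1.3333, f(x_1) = 0.428571, coefficient = 4
x_2 = 1.6667, f(x_2) = 0.375000, coefficient = 2
x_3 = 2.0000, f(x_3) = 0.333333, coefficient = 4
x_4 = 2.3333, f(x_4) = 0.300000, coefficient = 2
x_5 = 2.6667, f(x_5) = 0.272727, coefficient = 4
x_6 = 3.0000, f(x_6) = 0.250000, coefficient = 1

I ≈ (0.333333/3) × 6.238528 = 0.693170
Exact value: 0.693147
Error: 0.000023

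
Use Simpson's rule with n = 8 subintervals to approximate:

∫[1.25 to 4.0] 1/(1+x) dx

f(x) = 1/(1+x)
a = 1.25, b = 4.0, n = 8
h = (b - a)/n = 0.343750

Simpson's rule: (h/3)[f(x₀) + 4f(x₁) + 2f(x₂) + ... + f(xₙ)]

x_0 = 1.2500, f(x_0) = 0.444444, coefficient = 1
x_1 = 1.5938, f(x_1) = 0.385542, coefficient = 4
x_2 = 1.9375, f(x_2) = 0.340426, coefficient = 2
x_3 = 2.2812, f(x_3) = 0.304762, coefficient = 4
x_4 = 2.6250, f(x_4) = 0.275862, coefficient = 2
x_5 = 2.9688, f(x_5) = 0.251969, coefficient = 4
x_6 = 3.3125, f(x_6) = 0.231884, coefficient = 2
x_7 = 3.6562, f(x_7) = 0.214765, coefficient = 4
x_8 = 4.0000, f(x_8) = 0.200000, coefficient = 1

I ≈ (0.343750/3) × 6.968938 = 0.798524
Exact value: 0.798508
Error: 0.000017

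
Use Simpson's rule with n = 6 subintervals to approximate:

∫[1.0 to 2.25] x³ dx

f(x) = x³
a = 1.0, b = 2.25, n = 6
h = (b - a)/n = 0.208333

Simpson's rule: (h/3)[f(x₀) + 4f(x₁) + 2f(x₂) + ... + f(xₙ)]

x_0 = 1.0000, f(x_0) = 1.000000, coefficient = 1
x_1 = 1.2083, f(x_1) = 1.764251, coefficient = 4
x_2 = 1.4167, f(x_2) = 2.843171, coefficient = 2
x_3 = 1.6250, f(x_3) = 4.291016, coefficient = 4
x_4 = 1.8333, f(x_4) = 6.162037, coefficient = 2
x_5 = 2.0417, f(x_5) = 8.510489, coefficient = 4
x_6 = 2.2500, f(x_6) = 11.390625, coefficient = 1

I ≈ (0.208333/3) × 88.664063 = 6.157227
Exact value: 6.157227
Error: 0.000000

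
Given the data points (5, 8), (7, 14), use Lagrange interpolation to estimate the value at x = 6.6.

Lagrange interpolation formula:
P(x) = Σ yᵢ × Lᵢ(x)
where Lᵢ(x) = Π_{j≠i} (x - xⱼ)/(xᵢ - xⱼ)

L_0(6.6) = (6.6 - 7)/(5 - 7) = 0.200000
L_1(6.6) = (6.6 - 5)/(7 - 5) = 0.800000

P(6.6) = 8×L_0(6.6) + 14×L_1(6.6)
P(6.6) = 12.800000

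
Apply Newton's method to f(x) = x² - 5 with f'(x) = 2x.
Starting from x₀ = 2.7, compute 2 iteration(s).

f(x) = x² - 5
f'(x) = 2x
x₀ = 2.7

Newton-Raphson formula: x_{n+1} = x_n - f(x_n)/f'(x_n)

Iteration 1:
  f(2.700000) = 2.290000
  f'(2.700000) = 5.400000
  x_1 = 2.700000 - 2.290000/5.400000 = 2.275926
Iteration 2:
  f(2.275926) = 0.179839
  f'(2.275926) = 4.551852
  x_2 = 2.275926 - 0.179839/4.551852 = 2.236417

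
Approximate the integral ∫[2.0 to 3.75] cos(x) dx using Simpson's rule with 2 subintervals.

f(x) = cos(x)
a = 2.0, b = 3.75, n = 2
h = (b - a)/n = 0.875000

Simpson's rule: (h/3)[f(x₀) + 4f(x₁) + 2f(x₂) + ... + f(xₙ)]

x_0 = 2.0000, f(x_0) = -0.416147, coefficient = 1
x_1 = 2.8750, f(x_1) = -0.964674, coefficient = 4
x_2 = 3.7500, f(x_2) = -0.820559, coefficient = 1

I ≈ (0.875000/3) × -5.095403 = -1.486159
Exact value: -1.480859
Error: 0.005300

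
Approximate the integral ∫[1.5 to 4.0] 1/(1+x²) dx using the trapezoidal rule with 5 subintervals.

f(x) = 1/(1+x²)
a = 1.5, b = 4.0, n = 5
h = (b - a)/n = 0.500000

Trapezoidal rule: (h/2)[f(x₀) + 2f(x₁) + 2f(x₂) + ... + f(xₙ)]

x_0 = 1.5000, f(x_0) = 0.307692, coefficient = 1
x_1 = 2.0000, f(x_1) = 0.200000, coefficient = 2
x_2 = 2.5000, f(x_2) = 0.137931, coefficient = 2
x_3 = 3.0000, f(x_3) = 0.100000, coefficient = 2
x_4 = 3.5000, f(x_4) = 0.075472, coefficient = 2
x_5 = 4.0000, f(x_5) = 0.058824, coefficient = 1

I ≈ (0.500000/2) × 1.393321 = 0.348330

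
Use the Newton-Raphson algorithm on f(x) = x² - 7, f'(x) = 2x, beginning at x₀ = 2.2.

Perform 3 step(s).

f(x) = x² - 7
f'(x) = 2x
x₀ = 2.2

Newton-Raphson formula: x_{n+1} = x_n - f(x_n)/f'(x_n)

Iteration 1:
  f(2.200000) = -2.160000
  f'(2.200000) = 4.400000
  x_1 = 2.200000 - (-2.160000)/4.400000 = 2.690909
Iteration 2:
  f(2.690909) = 0.240992
  f'(2.690909) = 5.381818
  x_2 = 2.690909 - 0.240992/5.381818 = 2.646130
Iteration 3:
  f(2.646130) = 0.002005
  f'(2.646130) = 5.292260
  x_3 = 2.646130 - 0.002005/5.292260 = 2.645751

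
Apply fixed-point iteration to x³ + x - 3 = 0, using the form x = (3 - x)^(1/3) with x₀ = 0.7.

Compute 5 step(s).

Equation: x³ + x - 3 = 0
Fixed-point form: x = (3 - x)^(1/3)
x₀ = 0.7

x_1 = g(0.700000) = 1.320006
x_2 = g(1.320006) = 1.188783
x_3 = g(1.188783) = 1.218962
x_4 = g(1.218962) = 1.212154
x_5 = g(1.212154) = 1.213696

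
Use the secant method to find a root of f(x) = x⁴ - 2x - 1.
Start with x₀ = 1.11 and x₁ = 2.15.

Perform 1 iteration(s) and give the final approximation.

f(x) = x⁴ - 2x - 1
x₀ = 1.11, x₁ = 2.15

Secant formula: x_{n+1} = x_n - f(x_n)(x_n - x_{n-1})/(f(x_n) - f(x_{n-1}))

Iteration 1:
  f(1.110000) = -1.701930
  f(2.150000) = 16.067506
  x_2 = 2.150000 - 16.067506×(2.150000 - 1.110000)/(16.067506 - (-1.701930))
       = 1.209610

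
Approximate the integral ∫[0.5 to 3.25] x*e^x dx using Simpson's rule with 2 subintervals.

f(x) = x*e^x
a = 0.5, b = 3.25, n = 2
h = (b - a)/n = 1.375000

Simpson's rule: (h/3)[f(x₀) + 4f(x₁) + 2f(x₂) + ... + f(xₙ)]

x_0 = 0.5000, f(x_0) = 0.824361, coefficient = 1
x_1 = 1.8750, f(x_1) = 12.226536, coefficient = 4
x_2 = 3.2500, f(x_2) = 83.818605, coefficient = 1

I ≈ (1.375000/3) × 133.549109 = 61.210008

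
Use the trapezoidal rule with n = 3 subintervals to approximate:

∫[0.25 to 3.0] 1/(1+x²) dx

f(x) = 1/(1+x²)
a = 0.25, b = 3.0, n = 3
h = (b - a)/n = 0.916667

Trapezoidal rule: (h/2)[f(x₀) + 2f(x₁) + 2f(x₂) + ... + f(xₙ)]

x_0 = 0.2500, f(x_0) = 0.941176, coefficient = 1
x_1 = 1.1667, f(x_1) = 0.423529, coefficient = 2
x_2 = 2.0833, f(x_2) = 0.187256, coefficient = 2
x_3 = 3.0000, f(x_3) = 0.100000, coefficient = 1

I ≈ (0.916667/2) × 2.262748 = 1.037093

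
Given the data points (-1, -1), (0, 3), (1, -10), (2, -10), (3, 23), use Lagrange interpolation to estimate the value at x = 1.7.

Lagrange interpolation formula:
P(x) = Σ yᵢ × Lᵢ(x)
where Lᵢ(x) = Π_{j≠i} (x - xⱼ)/(xᵢ - xⱼ)

L_0(1.7) = (1.7 - 0)/(-1 - 0) × (1.7 - 1)/(-1 - 1) × (1.7 - 2)/(-1 - 2) × (1.7 - 3)/(-1 - 3) = 0.019338
L_1(1.7) = (1.7 - (-1))/(0 - (-1)) × (1.7 - 1)/(0 - 1) × (1.7 - 2)/(0 - 2) × (1.7 - 3)/(0 - 3) = -0.122850
L_2(1.7) = (1.7 - (-1))/(1 - (-1)) × (1.7 - 0)/(1 - 0) × (1.7 - 2)/(1 - 2) × (1.7 - 3)/(1 - 3) = 0.447525
L_3(1.7) = (1.7 - (-1))/(2 - (-1)) × (1.7 - 0)/(2 - 0) × (1.7 - 1)/(2 - 1) × (1.7 - 3)/(2 - 3) = 0.696150
L_4(1.7) = (1.7 - (-1))/(3 - (-1)) × (1.7 - 0)/(3 - 0) × (1.7 - 1)/(3 - 1) × (1.7 - 2)/(3 - 2) = -0.040163

P(1.7) = (-1)×L_0(1.7) + 3×L_1(1.7) + (-10)×L_2(1.7) + (-10)×L_3(1.7) + 23×L_4(1.7)
P(1.7) = -12.748375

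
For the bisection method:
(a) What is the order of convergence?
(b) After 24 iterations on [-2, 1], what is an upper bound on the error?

(a) Bisection has linear (order 1) convergence; the error is halved each step.

(b) Error bound = (b-a)/2^n = (1 - (-2))/2^{24}
    = 3/2^{24}

(a) 1 (linear); (b) error ≤ 1.79e-07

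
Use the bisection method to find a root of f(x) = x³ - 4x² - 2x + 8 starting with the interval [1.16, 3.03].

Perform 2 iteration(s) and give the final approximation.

f(x) = x³ - 4x² - 2x + 8
Initial interval: [1.16, 3.03]

Iteration 1:
  c_1 = (1.160000 + 3.030000)/2 = 2.095000
  f(c_1) = f(2.095000) = -4.551093
  f(a) × f(c) < 0, new interval: [1.160000, 2.095000]
Iteration 2:
  c_2 = (1.160000 + 2.095000)/2 = 1.627500
  f(c_2) = f(1.627500) = -1.539174
  f(a) × f(c) < 0, new interval: [1.160000, 1.627500]

After 2 iteration(s), the approximation is c_2 = 1.627500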